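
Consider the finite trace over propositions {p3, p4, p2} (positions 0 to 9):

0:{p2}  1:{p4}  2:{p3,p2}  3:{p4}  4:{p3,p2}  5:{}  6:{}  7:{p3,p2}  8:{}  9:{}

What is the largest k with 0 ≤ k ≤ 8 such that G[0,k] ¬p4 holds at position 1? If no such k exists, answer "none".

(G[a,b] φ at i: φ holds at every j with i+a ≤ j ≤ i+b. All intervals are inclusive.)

¬p4 must hold from j=1 onward; find where it first fails.
  j=1: fails → no k works.

none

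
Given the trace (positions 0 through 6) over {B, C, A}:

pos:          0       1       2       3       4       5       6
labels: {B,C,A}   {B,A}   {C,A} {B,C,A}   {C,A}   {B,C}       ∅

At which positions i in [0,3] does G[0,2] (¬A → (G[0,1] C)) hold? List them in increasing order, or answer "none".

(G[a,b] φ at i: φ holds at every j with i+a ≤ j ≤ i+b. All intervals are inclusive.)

Evaluate at each i in [0,3]:
  i=0: ✓ (all of [0,2])
  i=1: ✓ (all of [1,3])
  i=2: ✓ (all of [2,4])
  i=3: ✗ (fails at j=5)

0, 1, 2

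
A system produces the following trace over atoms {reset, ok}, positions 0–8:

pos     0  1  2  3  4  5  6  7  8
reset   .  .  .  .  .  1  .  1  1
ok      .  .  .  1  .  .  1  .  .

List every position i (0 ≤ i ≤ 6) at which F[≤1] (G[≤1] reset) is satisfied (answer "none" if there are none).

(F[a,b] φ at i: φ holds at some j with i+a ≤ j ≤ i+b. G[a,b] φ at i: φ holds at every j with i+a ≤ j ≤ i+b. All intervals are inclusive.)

Evaluate at each i in [0,6]:
  i=0: ✗ (none in [0,1])
  i=1: ✗ (none in [1,2])
  i=2: ✗ (none in [2,3])
  i=3: ✗ (none in [3,4])
  i=4: ✗ (none in [4,5])
  i=5: ✗ (none in [5,6])
  i=6: ✓ (witness j=7)

6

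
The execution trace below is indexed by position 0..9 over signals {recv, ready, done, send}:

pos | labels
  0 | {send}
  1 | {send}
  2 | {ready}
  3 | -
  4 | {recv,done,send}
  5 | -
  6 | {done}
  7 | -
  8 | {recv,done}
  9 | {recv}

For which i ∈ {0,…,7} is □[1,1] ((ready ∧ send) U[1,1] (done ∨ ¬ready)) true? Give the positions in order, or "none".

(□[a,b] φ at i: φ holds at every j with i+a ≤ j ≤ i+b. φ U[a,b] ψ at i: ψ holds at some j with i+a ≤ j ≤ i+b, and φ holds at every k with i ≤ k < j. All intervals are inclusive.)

none

Evaluate at each i in [0,7]:
  i=0: ✗ (fails at j=1)
  i=1: ✗ (fails at j=2)
  i=2: ✗ (fails at j=3)
  i=3: ✗ (fails at j=4)
  i=4: ✗ (fails at j=5)
  i=5: ✗ (fails at j=6)
  i=6: ✗ (fails at j=7)
  i=7: ✗ (fails at j=8)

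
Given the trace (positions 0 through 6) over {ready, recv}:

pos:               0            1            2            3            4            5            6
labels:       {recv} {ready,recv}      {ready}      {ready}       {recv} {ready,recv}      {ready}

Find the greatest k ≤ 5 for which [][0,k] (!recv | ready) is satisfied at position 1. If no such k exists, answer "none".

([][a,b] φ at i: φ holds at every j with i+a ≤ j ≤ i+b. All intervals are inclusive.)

2

(!recv | ready) must hold from j=1 onward; find where it first fails.
  j=1: holds
  j=2: holds
  j=3: holds
  j=4: fails
Holds on [1,3], so largest k = 2.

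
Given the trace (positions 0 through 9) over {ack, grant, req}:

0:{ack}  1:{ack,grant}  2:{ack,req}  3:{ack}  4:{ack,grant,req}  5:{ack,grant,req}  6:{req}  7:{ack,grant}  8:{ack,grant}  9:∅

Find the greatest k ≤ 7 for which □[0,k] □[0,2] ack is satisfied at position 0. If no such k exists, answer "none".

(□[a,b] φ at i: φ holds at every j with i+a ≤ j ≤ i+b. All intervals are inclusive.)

□[0,2] ack must hold from j=0 onward; find where it first fails.
  j=0: holds
  j=1: holds
  j=2: holds
  j=3: holds
  j=4: fails
Holds on [0,3], so largest k = 3.

3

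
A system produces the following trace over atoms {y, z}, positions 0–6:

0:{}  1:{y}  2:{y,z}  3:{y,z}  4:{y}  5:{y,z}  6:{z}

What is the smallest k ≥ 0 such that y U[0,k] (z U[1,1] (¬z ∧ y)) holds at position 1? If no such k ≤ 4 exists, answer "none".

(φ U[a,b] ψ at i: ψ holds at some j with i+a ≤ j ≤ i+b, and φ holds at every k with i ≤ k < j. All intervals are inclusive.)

Need earliest j ≥ 1 with (z U[1,1] (¬z ∧ y)), and y at every k in [1,j-1].
  j=1: rhs fails.
  j=2: rhs fails.
  j=3: rhs holds; lhs holds on [1,2]. k = 2.

2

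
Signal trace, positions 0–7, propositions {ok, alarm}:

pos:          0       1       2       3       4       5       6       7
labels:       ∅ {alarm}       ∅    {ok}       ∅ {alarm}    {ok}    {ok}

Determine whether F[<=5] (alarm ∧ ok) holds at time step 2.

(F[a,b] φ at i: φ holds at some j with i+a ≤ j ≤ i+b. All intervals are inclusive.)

Check (alarm ∧ ok) at each j in [2,7]:
  j=2: false
  j=3: false
  j=4: false
  j=5: false
  j=6: false
  j=7: false
No position in the window satisfies it → formula fails.

No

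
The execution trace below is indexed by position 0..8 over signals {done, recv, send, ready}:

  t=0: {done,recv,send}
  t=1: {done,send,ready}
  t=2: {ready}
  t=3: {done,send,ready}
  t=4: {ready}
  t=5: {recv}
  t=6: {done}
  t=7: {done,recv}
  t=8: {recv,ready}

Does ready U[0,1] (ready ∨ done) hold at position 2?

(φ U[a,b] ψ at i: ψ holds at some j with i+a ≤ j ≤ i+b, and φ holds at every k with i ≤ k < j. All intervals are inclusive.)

True

Need some j in [2,3] with (ready ∨ done), and ready at every k in [2,j-1].
  j=2: (ready ∨ done) holds; no prefix to check → satisfied.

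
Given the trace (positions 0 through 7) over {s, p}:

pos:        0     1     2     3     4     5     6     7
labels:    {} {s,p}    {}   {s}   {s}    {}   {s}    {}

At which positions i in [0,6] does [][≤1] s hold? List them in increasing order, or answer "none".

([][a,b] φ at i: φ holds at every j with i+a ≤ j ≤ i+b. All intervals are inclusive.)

3

Evaluate at each i in [0,6]:
  i=0: ✗ (fails at j=0)
  i=1: ✗ (fails at j=2)
  i=2: ✗ (fails at j=2)
  i=3: ✓ (all of [3,4])
  i=4: ✗ (fails at j=5)
  i=5: ✗ (fails at j=5)
  i=6: ✗ (fails at j=7)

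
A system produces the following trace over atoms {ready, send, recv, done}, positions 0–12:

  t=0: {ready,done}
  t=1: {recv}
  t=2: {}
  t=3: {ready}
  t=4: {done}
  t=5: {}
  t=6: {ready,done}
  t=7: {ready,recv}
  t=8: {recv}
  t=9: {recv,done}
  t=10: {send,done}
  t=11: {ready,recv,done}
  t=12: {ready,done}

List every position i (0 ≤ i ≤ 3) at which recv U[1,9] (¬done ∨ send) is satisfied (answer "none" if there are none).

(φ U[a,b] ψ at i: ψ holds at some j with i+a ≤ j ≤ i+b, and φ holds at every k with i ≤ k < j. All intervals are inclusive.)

Evaluate at each i in [0,3]:
  i=0: ✗ (lhs fails at k=0 before rhs at j=1)
  i=1: ✓ (rhs at j=2; lhs holds on [1,1])
  i=2: ✗ (lhs fails at k=2 before rhs at j=3)
  i=3: ✗ (lhs fails at k=3 before rhs at j=5)

1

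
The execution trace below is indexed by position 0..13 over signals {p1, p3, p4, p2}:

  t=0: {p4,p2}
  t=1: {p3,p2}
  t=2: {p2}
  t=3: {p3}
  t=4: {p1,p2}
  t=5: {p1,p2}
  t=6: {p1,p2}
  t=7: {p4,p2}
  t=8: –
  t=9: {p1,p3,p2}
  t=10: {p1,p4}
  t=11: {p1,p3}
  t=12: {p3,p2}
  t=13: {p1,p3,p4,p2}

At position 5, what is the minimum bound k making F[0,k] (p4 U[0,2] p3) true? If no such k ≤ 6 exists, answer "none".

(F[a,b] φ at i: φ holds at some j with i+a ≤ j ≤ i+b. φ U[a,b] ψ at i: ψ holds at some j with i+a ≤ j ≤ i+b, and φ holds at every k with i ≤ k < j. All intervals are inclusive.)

4

Scan j = 5,6,… for (p4 U[0,2] p3):
  j=5: fails
  j=6: fails
  j=7: fails
  j=8: fails
  j=9: holds
First hit at j=9, so smallest k = 9-5 = 4.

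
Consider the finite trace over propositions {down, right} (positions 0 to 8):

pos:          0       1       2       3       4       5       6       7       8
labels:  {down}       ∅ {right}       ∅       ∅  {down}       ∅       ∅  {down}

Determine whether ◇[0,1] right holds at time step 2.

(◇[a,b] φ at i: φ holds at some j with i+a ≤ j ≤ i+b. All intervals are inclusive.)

Check right at each j in [2,3]:
  j=2: true
  j=3: false
Found at j=2 → formula holds.

Holds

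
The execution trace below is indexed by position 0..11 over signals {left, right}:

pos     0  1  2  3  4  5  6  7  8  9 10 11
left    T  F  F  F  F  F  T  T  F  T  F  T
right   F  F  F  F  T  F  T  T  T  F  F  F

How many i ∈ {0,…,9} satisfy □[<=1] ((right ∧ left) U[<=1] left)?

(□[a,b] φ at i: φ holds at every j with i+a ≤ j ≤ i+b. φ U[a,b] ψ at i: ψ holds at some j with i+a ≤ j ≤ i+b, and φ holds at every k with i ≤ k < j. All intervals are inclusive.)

Evaluate at each i in [0,9]:
  i=0: ✗ (fails at j=1)
  i=1: ✗ (fails at j=1)
  i=2: ✗ (fails at j=2)
  i=3: ✗ (fails at j=3)
  i=4: ✗ (fails at j=4)
  i=5: ✗ (fails at j=5)
  i=6: ✓ (all of [6,7])
  i=7: ✗ (fails at j=8)
  i=8: ✗ (fails at j=8)
  i=9: ✗ (fails at j=10)
Positions where it holds: {6} → 1.

1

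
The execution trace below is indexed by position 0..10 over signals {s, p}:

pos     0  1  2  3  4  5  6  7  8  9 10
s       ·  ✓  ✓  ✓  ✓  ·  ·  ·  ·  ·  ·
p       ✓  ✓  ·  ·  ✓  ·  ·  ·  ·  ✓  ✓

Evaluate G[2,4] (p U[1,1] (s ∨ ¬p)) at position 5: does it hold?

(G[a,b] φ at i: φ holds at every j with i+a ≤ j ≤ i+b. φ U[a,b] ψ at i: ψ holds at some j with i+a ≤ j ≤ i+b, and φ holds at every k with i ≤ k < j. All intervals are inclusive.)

Does not hold

Check (p U[1,1] (s ∨ ¬p)) at every j in [7,9]:
  j=7: fails
  j=8: fails
  j=9: fails
Fails at j=7 → formula fails.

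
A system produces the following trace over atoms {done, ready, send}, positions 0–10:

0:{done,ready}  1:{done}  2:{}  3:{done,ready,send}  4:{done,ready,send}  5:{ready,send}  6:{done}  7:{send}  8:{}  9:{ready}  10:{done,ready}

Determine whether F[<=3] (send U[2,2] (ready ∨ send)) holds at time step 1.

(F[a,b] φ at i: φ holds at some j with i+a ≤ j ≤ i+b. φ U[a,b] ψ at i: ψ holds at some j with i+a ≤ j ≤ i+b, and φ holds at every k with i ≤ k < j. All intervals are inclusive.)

Check (send U[2,2] (ready ∨ send)) at each j in [1,4]:
  j=1: fails
  j=2: fails
  j=3: holds
  j=4: fails
Found at j=3 → formula holds.

Yes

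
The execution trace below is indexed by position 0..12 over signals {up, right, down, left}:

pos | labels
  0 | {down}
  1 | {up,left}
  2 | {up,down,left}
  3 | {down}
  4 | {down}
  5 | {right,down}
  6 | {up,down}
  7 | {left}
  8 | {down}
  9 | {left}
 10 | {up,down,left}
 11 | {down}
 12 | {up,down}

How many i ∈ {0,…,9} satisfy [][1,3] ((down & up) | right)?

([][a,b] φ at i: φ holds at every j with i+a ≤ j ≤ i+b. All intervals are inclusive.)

0

Evaluate at each i in [0,9]:
  i=0: ✗ (fails at j=1)
  i=1: ✗ (fails at j=3)
  i=2: ✗ (fails at j=3)
  i=3: ✗ (fails at j=4)
  i=4: ✗ (fails at j=7)
  i=5: ✗ (fails at j=7)
  i=6: ✗ (fails at j=7)
  i=7: ✗ (fails at j=8)
  i=8: ✗ (fails at j=9)
  i=9: ✗ (fails at j=11)
Positions where it holds: {} → 0.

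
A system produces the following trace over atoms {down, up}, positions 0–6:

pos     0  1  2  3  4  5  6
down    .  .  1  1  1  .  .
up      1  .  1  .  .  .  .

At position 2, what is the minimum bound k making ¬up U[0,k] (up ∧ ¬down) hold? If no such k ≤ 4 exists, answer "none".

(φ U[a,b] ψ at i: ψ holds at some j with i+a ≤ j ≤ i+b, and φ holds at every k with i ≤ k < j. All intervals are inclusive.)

none

Need earliest j ≥ 2 with (up ∧ ¬down), and ¬up at every k in [2,j-1].
  j=2: rhs fails.
  j=3: rhs fails.
  j=4: rhs fails.
  j=5: rhs fails.
  j=6: rhs fails.
No witness within the range → none.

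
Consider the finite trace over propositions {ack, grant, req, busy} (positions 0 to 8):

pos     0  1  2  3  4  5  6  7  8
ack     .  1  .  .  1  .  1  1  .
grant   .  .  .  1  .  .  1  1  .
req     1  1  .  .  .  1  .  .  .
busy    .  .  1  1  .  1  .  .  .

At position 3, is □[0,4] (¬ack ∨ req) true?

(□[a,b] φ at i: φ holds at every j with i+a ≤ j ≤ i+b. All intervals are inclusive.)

Does not hold

Check (¬ack ∨ req) at every j in [3,7]:
  j=3: true
  j=4: false
  j=5: true
  j=6: false
  j=7: false
Fails at j=4 → formula fails.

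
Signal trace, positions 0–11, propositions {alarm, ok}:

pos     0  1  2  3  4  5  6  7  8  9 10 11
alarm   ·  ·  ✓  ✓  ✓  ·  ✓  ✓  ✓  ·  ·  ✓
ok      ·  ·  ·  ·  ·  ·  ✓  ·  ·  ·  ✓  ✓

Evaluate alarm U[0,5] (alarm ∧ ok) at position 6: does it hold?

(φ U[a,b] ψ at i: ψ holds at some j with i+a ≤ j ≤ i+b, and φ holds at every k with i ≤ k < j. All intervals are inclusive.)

Holds

Need some j in [6,11] with (alarm ∧ ok), and alarm at every k in [6,j-1].
  j=6: (alarm ∧ ok) holds; no prefix to check → satisfied.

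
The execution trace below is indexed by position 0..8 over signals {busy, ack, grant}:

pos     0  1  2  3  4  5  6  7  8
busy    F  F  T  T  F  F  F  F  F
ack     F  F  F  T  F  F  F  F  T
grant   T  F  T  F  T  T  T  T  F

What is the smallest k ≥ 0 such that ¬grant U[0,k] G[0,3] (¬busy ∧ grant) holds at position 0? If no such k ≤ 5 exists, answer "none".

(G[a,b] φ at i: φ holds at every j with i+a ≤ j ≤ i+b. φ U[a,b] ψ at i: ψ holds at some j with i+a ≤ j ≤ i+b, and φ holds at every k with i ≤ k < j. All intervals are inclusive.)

Need earliest j ≥ 0 with G[0,3] (¬busy ∧ grant), and ¬grant at every k in [0,j-1].
  j=0: rhs fails.
  j=1: rhs fails.
  j=2: rhs fails.
  j=3: rhs fails.
  j=4: rhs holds but lhs fails at k=0.
  j=5: rhs fails.
No witness within the range → none.

none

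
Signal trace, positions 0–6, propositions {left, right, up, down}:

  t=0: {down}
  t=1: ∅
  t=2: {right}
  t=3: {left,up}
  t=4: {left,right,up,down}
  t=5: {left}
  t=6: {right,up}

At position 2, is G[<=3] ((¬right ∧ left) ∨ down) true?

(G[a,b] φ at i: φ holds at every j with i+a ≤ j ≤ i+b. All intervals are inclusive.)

Check ((¬right ∧ left) ∨ down) at every j in [2,5]:
  j=2: false
  j=3: true
  j=4: true
  j=5: true
Fails at j=2 → formula fails.

False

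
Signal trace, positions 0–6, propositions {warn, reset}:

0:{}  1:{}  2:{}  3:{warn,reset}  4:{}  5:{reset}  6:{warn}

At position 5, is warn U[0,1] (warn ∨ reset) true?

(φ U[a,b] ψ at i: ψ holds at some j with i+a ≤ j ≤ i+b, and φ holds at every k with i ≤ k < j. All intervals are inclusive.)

Yes

Need some j in [5,6] with (warn ∨ reset), and warn at every k in [5,j-1].
  j=5: (warn ∨ reset) holds; no prefix to check → satisfied.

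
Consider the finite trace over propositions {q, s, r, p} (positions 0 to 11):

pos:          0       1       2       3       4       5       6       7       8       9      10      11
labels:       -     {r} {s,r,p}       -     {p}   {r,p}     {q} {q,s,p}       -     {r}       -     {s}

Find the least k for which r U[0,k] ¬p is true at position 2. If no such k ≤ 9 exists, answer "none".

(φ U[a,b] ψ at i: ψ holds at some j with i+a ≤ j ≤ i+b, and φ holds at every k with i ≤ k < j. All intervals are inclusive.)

Need earliest j ≥ 2 with ¬p, and r at every k in [2,j-1].
  j=2: rhs fails.
  j=3: rhs holds; lhs holds on [2,2]. k = 1.

1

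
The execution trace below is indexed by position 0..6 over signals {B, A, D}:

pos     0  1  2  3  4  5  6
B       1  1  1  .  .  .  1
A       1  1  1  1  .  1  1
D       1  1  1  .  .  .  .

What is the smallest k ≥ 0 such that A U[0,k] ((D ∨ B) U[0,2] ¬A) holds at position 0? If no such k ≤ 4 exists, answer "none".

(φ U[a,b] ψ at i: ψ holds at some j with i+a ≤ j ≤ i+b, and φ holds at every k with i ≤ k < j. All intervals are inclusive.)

Need earliest j ≥ 0 with ((D ∨ B) U[0,2] ¬A), and A at every k in [0,j-1].
  j=0: rhs fails.
  j=1: rhs fails.
  j=2: rhs fails.
  j=3: rhs fails.
  j=4: rhs holds; lhs holds on [0,3]. k = 4.

4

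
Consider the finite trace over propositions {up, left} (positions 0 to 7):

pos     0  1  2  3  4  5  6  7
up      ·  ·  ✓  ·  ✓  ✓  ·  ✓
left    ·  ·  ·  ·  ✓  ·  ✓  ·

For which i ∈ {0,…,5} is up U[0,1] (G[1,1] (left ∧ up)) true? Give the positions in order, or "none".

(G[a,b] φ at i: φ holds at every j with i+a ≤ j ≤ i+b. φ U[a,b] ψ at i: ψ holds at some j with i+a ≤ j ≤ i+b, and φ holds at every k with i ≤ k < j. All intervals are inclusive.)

Evaluate at each i in [0,5]:
  i=0: ✗ (no rhs in [0,1])
  i=1: ✗ (no rhs in [1,2])
  i=2: ✓ (rhs at j=3; lhs holds on [2,2])
  i=3: ✓ (rhs at j=3)
  i=4: ✗ (no rhs in [4,5])
  i=5: ✗ (no rhs in [5,6])

2, 3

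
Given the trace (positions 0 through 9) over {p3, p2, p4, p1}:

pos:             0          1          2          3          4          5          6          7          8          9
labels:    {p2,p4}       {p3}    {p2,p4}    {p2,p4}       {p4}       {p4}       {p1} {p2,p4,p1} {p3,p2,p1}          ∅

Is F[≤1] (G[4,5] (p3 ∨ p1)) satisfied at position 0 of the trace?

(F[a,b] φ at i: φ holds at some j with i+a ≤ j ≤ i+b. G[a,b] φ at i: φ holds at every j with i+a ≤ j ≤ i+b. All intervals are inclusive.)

Does not hold

Check G[4,5] (p3 ∨ p1) at each j in [0,1]:
  j=0: fails at 4
  j=1: fails at 5
No position in the window satisfies it → formula fails.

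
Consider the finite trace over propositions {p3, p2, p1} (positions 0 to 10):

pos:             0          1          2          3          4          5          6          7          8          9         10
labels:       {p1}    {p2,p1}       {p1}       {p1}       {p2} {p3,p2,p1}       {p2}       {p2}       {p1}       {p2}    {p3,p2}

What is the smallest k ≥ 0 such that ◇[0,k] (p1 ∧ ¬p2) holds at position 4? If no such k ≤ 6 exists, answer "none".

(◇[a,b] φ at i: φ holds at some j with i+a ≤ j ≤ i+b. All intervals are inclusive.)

4

Scan j = 4,5,… for (p1 ∧ ¬p2):
  j=4: fails
  j=5: fails
  j=6: fails
  j=7: fails
  j=8: holds
First hit at j=8, so smallest k = 8-4 = 4.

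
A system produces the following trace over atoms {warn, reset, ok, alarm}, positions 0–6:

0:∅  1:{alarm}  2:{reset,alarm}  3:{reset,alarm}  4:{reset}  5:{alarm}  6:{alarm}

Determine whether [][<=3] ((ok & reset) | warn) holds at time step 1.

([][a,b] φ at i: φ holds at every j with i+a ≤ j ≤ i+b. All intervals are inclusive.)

False

Check ((ok & reset) | warn) at every j in [1,4]:
  j=1: false
  j=2: false
  j=3: false
  j=4: false
Fails at j=1 → formula fails.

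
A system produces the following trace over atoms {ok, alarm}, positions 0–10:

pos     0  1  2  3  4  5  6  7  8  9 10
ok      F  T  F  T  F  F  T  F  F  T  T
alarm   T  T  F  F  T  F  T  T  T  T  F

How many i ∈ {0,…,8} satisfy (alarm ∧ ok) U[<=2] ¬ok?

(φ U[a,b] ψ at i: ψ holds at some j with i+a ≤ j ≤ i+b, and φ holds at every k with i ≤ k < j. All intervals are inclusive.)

8

Evaluate at each i in [0,8]:
  i=0: ✓ (rhs at j=0)
  i=1: ✓ (rhs at j=2; lhs holds on [1,1])
  i=2: ✓ (rhs at j=2)
  i=3: ✗ (lhs fails at k=3 before rhs at j=4)
  i=4: ✓ (rhs at j=4)
  i=5: ✓ (rhs at j=5)
  i=6: ✓ (rhs at j=7; lhs holds on [6,6])
  i=7: ✓ (rhs at j=7)
  i=8: ✓ (rhs at j=8)
Positions where it holds: {0, 1, 2, 4, 5, 6, 7, 8} → 8.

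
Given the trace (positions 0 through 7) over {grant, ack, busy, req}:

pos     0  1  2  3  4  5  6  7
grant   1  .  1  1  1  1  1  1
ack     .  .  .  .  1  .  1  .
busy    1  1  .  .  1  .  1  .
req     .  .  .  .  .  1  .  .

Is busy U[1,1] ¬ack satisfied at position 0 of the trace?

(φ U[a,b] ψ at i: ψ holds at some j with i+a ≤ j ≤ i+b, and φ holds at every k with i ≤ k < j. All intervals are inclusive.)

Yes

Need some j in [1,1] with ¬ack, and busy at every k in [0,j-1].
  j=1: ¬ack holds; busy holds at every k in [0,0] → satisfied.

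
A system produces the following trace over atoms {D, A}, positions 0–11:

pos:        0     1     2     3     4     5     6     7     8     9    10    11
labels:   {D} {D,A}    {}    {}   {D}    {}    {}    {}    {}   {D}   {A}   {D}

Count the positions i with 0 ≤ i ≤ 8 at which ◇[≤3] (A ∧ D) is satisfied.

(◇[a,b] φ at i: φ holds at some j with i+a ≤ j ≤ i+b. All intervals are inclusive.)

Evaluate at each i in [0,8]:
  i=0: ✓ (witness j=1)
  i=1: ✓ (witness j=1)
  i=2: ✗ (none in [2,5])
  i=3: ✗ (none in [3,6])
  i=4: ✗ (none in [4,7])
  i=5: ✗ (none in [5,8])
  i=6: ✗ (none in [6,9])
  i=7: ✗ (none in [7,10])
  i=8: ✗ (none in [8,11])
Positions where it holds: {0, 1} → 2.

2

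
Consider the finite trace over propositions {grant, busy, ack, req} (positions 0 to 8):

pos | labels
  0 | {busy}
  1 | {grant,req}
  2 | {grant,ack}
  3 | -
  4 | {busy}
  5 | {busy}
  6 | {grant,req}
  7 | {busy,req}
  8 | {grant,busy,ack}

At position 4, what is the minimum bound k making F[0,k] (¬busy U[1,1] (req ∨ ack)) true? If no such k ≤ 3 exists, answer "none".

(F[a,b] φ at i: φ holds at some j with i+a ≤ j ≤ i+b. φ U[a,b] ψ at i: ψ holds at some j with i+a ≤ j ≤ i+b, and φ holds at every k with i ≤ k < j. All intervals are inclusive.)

Scan j = 4,5,… for (¬busy U[1,1] (req ∨ ack)):
  j=4: fails
  j=5: fails
  j=6: holds
First hit at j=6, so smallest k = 6-4 = 2.

2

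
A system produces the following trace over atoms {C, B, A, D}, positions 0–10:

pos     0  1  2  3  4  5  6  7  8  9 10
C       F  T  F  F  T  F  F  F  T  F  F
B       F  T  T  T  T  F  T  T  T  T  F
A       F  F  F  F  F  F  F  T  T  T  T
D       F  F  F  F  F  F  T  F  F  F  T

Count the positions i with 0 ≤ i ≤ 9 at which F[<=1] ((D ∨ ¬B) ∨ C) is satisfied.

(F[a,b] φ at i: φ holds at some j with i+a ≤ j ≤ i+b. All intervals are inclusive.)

Evaluate at each i in [0,9]:
  i=0: ✓ (witness j=0)
  i=1: ✓ (witness j=1)
  i=2: ✗ (none in [2,3])
  i=3: ✓ (witness j=4)
  i=4: ✓ (witness j=4)
  i=5: ✓ (witness j=5)
  i=6: ✓ (witness j=6)
  i=7: ✓ (witness j=8)
  i=8: ✓ (witness j=8)
  i=9: ✓ (witness j=10)
Positions where it holds: {0, 1, 3, 4, 5, 6, 7, 8, 9} → 9.

9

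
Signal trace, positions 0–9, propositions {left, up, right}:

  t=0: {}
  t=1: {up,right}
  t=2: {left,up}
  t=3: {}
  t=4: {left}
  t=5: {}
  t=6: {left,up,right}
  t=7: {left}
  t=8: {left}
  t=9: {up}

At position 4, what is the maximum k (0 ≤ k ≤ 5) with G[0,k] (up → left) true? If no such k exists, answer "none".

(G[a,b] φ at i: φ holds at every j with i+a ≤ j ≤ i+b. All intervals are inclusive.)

4

(up → left) must hold from j=4 onward; find where it first fails.
  j=4: holds
  j=5: holds
  j=6: holds
  j=7: holds
  j=8: holds
  j=9: fails
Holds on [4,8], so largest k = 4.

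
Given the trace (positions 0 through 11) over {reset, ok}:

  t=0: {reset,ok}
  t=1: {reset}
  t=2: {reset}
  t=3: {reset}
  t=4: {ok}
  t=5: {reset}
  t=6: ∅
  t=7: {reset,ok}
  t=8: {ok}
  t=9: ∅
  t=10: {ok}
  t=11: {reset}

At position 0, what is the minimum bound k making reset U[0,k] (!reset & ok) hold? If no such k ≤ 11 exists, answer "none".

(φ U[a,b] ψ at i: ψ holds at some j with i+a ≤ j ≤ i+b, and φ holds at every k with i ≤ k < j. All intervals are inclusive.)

4

Need earliest j ≥ 0 with (!reset & ok), and reset at every k in [0,j-1].
  j=0: rhs fails.
  j=1: rhs fails.
  j=2: rhs fails.
  j=3: rhs fails.
  j=4: rhs holds; lhs holds on [0,3]. k = 4.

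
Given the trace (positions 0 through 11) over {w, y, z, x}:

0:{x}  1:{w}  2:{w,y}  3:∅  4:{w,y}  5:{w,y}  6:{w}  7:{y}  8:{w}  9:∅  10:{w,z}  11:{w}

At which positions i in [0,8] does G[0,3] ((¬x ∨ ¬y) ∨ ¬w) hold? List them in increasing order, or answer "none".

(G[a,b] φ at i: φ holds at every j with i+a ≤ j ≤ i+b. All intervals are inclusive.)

0, 1, 2, 3, 4, 5, 6, 7, 8

Evaluate at each i in [0,8]:
  i=0: ✓ (all of [0,3])
  i=1: ✓ (all of [1,4])
  i=2: ✓ (all of [2,5])
  i=3: ✓ (all of [3,6])
  i=4: ✓ (all of [4,7])
  i=5: ✓ (all of [5,8])
  i=6: ✓ (all of [6,9])
  i=7: ✓ (all of [7,10])
  i=8: ✓ (all of [8,11])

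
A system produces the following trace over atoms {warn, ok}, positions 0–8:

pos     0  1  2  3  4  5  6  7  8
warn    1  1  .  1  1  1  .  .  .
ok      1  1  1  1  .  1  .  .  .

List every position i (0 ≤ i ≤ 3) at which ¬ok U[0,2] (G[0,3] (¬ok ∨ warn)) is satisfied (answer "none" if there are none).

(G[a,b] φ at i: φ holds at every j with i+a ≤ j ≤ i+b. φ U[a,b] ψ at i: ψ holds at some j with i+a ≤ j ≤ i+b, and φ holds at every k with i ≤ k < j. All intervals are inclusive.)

Evaluate at each i in [0,3]:
  i=0: ✗ (no rhs in [0,2])
  i=1: ✗ (lhs fails at k=1 before rhs at j=3)
  i=2: ✗ (lhs fails at k=2 before rhs at j=3)
  i=3: ✓ (rhs at j=3)

3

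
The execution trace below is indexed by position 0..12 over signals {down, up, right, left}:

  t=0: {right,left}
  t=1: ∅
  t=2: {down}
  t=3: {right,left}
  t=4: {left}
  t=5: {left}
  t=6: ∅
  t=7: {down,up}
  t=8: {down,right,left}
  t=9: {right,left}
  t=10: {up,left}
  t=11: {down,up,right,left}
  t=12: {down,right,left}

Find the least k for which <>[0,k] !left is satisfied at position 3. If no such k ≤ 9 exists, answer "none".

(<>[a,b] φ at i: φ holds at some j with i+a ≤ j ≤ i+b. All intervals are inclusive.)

Scan j = 3,4,… for !left:
  j=3: fails
  j=4: fails
  j=5: fails
  j=6: holds
First hit at j=6, so smallest k = 6-3 = 3.

3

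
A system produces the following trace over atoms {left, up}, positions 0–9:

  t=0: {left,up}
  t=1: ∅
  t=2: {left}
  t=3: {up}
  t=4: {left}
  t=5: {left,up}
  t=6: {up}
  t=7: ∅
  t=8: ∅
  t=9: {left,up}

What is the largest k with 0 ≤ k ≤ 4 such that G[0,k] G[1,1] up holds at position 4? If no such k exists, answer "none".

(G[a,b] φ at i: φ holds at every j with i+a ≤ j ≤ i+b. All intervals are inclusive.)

G[1,1] up must hold from j=4 onward; find where it first fails.
  j=4: holds
  j=5: holds
  j=6: fails
Holds on [4,5], so largest k = 1.

1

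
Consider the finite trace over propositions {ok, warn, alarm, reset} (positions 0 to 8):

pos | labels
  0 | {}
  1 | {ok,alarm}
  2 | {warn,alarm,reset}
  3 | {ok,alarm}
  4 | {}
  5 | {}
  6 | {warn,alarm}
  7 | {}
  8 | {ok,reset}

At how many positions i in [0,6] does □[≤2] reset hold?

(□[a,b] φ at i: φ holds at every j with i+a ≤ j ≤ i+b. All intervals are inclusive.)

0

Evaluate at each i in [0,6]:
  i=0: ✗ (fails at j=0)
  i=1: ✗ (fails at j=1)
  i=2: ✗ (fails at j=3)
  i=3: ✗ (fails at j=3)
  i=4: ✗ (fails at j=4)
  i=5: ✗ (fails at j=5)
  i=6: ✗ (fails at j=6)
Positions where it holds: {} → 0.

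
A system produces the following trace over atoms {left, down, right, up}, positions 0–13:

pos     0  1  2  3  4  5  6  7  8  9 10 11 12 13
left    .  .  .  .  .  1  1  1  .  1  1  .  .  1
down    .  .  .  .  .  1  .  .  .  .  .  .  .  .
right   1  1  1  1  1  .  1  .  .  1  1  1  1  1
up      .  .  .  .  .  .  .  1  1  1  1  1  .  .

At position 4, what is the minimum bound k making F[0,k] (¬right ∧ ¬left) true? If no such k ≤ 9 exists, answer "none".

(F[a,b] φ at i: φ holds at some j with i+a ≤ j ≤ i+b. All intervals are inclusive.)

4

Scan j = 4,5,… for (¬right ∧ ¬left):
  j=4: fails
  j=5: fails
  j=6: fails
  j=7: fails
  j=8: holds
First hit at j=8, so smallest k = 8-4 = 4.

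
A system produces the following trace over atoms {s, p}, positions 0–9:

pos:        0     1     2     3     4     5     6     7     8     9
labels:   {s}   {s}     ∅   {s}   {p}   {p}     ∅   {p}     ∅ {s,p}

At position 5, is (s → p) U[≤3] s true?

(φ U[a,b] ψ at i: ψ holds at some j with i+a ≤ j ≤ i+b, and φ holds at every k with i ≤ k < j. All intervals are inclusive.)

Need some j in [5,8] with s, and (s → p) at every k in [5,j-1].
  j=5: s false.
  j=6: s false.
  j=7: s false.
  j=8: s false.
No j in the window works → until fails.

False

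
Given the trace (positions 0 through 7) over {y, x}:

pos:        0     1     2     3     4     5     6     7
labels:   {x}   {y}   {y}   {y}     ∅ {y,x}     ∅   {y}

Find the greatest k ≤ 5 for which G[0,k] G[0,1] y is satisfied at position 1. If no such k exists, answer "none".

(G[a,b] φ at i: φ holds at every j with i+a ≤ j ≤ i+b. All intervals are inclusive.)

1

G[0,1] y must hold from j=1 onward; find where it first fails.
  j=1: holds
  j=2: holds
  j=3: fails
Holds on [1,2], so largest k = 1.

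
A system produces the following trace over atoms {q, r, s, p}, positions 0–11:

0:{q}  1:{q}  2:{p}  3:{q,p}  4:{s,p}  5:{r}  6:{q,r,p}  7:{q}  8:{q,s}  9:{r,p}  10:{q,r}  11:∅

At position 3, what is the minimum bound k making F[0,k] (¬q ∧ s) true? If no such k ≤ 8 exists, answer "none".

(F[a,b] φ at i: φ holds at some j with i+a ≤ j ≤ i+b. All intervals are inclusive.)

Scan j = 3,4,… for (¬q ∧ s):
  j=3: fails
  j=4: holds
First hit at j=4, so smallest k = 4-3 = 1.

1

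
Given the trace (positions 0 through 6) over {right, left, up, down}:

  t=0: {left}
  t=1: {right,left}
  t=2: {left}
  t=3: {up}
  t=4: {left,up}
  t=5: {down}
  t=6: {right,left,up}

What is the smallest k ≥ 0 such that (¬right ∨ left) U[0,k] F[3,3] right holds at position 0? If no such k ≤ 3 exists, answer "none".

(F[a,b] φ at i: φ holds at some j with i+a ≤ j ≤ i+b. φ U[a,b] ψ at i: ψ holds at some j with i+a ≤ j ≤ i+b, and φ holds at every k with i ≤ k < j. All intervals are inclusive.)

Need earliest j ≥ 0 with F[3,3] right, and (¬right ∨ left) at every k in [0,j-1].
  j=0: rhs fails.
  j=1: rhs fails.
  j=2: rhs fails.
  j=3: rhs holds; lhs holds on [0,2]. k = 3.

3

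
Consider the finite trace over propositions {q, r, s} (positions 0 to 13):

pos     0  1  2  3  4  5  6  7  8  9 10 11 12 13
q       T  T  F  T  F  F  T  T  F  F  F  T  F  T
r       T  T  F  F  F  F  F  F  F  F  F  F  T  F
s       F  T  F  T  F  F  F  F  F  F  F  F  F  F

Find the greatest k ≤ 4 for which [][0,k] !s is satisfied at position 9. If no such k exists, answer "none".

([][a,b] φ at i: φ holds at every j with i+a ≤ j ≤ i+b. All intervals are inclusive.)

!s must hold from j=9 onward; find where it first fails.
  j=9: holds
  j=10: holds
  j=11: holds
  j=12: holds
  j=13: holds
Holds through j=13; largest k = 4.

4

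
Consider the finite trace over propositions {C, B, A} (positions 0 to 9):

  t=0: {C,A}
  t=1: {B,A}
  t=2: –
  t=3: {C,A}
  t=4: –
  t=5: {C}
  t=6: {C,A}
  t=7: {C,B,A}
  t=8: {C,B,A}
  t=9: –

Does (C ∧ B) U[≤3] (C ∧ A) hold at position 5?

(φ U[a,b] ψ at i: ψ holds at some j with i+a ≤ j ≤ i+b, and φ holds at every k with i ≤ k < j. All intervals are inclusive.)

Need some j in [5,8] with (C ∧ A), and (C ∧ B) at every k in [5,j-1].
  j=5: (C ∧ A) false.
  j=6: (C ∧ A) holds, but (C ∧ B) fails at k=5 → not this j.
  j=7: (C ∧ A) holds, but (C ∧ B) fails at k=5 → not this j.
  j=8: (C ∧ A) holds, but (C ∧ B) fails at k=5 → not this j.
No j in the window works → until fails.

No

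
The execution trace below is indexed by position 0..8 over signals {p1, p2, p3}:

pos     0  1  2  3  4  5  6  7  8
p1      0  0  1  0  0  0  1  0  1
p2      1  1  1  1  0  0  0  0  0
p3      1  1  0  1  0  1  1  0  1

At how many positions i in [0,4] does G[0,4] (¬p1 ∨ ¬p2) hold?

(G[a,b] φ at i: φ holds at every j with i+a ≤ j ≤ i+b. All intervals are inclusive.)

Evaluate at each i in [0,4]:
  i=0: ✗ (fails at j=2)
  i=1: ✗ (fails at j=2)
  i=2: ✗ (fails at j=2)
  i=3: ✓ (all of [3,7])
  i=4: ✓ (all of [4,8])
Positions where it holds: {3, 4} → 2.

2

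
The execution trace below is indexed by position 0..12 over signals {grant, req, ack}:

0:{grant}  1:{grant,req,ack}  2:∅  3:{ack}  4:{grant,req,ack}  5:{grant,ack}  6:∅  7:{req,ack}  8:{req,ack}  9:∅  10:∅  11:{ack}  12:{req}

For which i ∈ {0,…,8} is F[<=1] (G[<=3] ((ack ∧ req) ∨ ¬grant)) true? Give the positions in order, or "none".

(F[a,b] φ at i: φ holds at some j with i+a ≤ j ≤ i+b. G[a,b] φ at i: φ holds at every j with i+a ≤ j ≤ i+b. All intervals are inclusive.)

Evaluate at each i in [0,8]:
  i=0: ✓ (witness j=1)
  i=1: ✓ (witness j=1)
  i=2: ✗ (none in [2,3])
  i=3: ✗ (none in [3,4])
  i=4: ✗ (none in [4,5])
  i=5: ✓ (witness j=6)
  i=6: ✓ (witness j=6)
  i=7: ✓ (witness j=7)
  i=8: ✓ (witness j=8)

0, 1, 5, 6, 7, 8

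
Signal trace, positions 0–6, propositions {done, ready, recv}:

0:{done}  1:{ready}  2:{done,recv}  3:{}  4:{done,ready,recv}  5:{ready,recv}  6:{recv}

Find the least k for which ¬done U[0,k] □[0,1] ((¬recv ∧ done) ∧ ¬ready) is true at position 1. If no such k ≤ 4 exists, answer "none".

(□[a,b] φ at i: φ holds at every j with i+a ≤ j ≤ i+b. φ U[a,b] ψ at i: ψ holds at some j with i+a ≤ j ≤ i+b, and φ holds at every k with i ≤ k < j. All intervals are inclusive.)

Need earliest j ≥ 1 with □[0,1] ((¬recv ∧ done) ∧ ¬ready), and ¬done at every k in [1,j-1].
  j=1: rhs fails.
  j=2: rhs fails.
  j=3: rhs fails.
  j=4: rhs fails.
  j=5: rhs fails.
No witness within the range → none.

none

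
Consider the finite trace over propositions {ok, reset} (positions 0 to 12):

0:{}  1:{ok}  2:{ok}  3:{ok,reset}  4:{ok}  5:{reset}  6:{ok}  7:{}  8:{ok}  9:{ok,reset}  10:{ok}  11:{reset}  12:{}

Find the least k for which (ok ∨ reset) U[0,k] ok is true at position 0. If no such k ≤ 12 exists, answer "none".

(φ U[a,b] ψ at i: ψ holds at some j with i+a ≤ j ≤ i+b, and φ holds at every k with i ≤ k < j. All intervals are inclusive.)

Need earliest j ≥ 0 with ok, and (ok ∨ reset) at every k in [0,j-1].
  j=0: rhs fails.
  j=1: rhs holds but lhs fails at k=0.
  j=2: rhs holds but lhs fails at k=0.
  j=3: rhs holds but lhs fails at k=0.
  j=4: rhs holds but lhs fails at k=0.
  j=5: rhs fails.
  j=6: rhs holds but lhs fails at k=0.
  j=7: rhs fails.
  j=8: rhs holds but lhs fails at k=0.
  j=9: rhs holds but lhs fails at k=0.
  j=10: rhs holds but lhs fails at k=0.
  j=11: rhs fails.
  j=12: rhs fails.
No witness within the range → none.

none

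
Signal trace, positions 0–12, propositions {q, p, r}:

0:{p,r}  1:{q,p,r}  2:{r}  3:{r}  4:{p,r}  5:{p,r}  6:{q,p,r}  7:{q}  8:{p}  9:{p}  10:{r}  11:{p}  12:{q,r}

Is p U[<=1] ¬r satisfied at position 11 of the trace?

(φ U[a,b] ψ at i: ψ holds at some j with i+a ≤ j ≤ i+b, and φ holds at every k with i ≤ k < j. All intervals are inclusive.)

Need some j in [11,12] with ¬r, and p at every k in [11,j-1].
  j=11: ¬r holds; no prefix to check → satisfied.

Yes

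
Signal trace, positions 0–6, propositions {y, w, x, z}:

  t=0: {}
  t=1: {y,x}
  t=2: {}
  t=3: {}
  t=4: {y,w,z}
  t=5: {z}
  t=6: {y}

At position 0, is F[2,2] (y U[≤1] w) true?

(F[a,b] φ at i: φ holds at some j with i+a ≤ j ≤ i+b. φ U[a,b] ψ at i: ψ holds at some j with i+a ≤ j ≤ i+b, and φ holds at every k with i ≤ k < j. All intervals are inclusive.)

Check (y U[≤1] w) at each j in [2,2]:
  j=2: fails
No position in the window satisfies it → formula fails.

False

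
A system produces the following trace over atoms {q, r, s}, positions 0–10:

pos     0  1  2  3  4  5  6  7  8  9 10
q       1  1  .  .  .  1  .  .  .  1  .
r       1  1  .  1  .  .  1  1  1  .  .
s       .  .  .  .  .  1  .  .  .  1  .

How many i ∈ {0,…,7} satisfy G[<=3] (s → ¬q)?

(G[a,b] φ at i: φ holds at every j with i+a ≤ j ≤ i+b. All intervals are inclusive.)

Evaluate at each i in [0,7]:
  i=0: ✓ (all of [0,3])
  i=1: ✓ (all of [1,4])
  i=2: ✗ (fails at j=5)
  i=3: ✗ (fails at j=5)
  i=4: ✗ (fails at j=5)
  i=5: ✗ (fails at j=5)
  i=6: ✗ (fails at j=9)
  i=7: ✗ (fails at j=9)
Positions where it holds: {0, 1} → 2.

2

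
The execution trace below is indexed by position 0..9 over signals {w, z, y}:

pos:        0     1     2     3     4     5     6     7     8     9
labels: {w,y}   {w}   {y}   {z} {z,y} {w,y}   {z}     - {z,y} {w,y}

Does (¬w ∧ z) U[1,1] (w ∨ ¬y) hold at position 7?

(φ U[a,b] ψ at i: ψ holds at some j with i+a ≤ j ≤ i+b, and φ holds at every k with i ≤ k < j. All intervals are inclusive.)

Need some j in [8,8] with (w ∨ ¬y), and (¬w ∧ z) at every k in [7,j-1].
  j=8: (w ∨ ¬y) false.
No j in the window works → until fails.

False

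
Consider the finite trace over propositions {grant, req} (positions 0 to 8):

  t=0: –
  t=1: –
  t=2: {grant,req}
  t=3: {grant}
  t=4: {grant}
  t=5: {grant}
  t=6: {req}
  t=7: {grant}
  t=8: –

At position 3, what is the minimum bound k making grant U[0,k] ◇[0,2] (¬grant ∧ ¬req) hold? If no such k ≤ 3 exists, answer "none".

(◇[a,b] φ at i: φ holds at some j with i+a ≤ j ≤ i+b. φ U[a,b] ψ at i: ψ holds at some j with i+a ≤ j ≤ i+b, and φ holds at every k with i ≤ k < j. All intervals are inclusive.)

3

Need earliest j ≥ 3 with ◇[0,2] (¬grant ∧ ¬req), and grant at every k in [3,j-1].
  j=3: rhs fails.
  j=4: rhs fails.
  j=5: rhs fails.
  j=6: rhs holds; lhs holds on [3,5]. k = 3.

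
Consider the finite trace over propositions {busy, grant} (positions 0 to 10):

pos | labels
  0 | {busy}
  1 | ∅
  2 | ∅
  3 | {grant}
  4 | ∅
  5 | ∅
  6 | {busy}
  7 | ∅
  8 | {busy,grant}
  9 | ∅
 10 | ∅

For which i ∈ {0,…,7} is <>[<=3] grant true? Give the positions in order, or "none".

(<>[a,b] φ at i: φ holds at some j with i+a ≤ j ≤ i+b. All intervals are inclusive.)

0, 1, 2, 3, 5, 6, 7

Evaluate at each i in [0,7]:
  i=0: ✓ (witness j=3)
  i=1: ✓ (witness j=3)
  i=2: ✓ (witness j=3)
  i=3: ✓ (witness j=3)
  i=4: ✗ (none in [4,7])
  i=5: ✓ (witness j=8)
  i=6: ✓ (witness j=8)
  i=7: ✓ (witness j=8)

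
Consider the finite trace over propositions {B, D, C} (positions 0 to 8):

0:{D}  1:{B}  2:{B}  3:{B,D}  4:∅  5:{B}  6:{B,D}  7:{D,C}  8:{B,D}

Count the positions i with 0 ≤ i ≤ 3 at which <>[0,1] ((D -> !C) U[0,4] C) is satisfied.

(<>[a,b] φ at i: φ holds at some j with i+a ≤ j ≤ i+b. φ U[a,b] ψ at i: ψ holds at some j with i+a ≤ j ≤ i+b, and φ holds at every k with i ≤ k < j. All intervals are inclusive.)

2

Evaluate at each i in [0,3]:
  i=0: ✗ (none in [0,1])
  i=1: ✗ (none in [1,2])
  i=2: ✓ (witness j=3)
  i=3: ✓ (witness j=3)
Positions where it holds: {2, 3} → 2.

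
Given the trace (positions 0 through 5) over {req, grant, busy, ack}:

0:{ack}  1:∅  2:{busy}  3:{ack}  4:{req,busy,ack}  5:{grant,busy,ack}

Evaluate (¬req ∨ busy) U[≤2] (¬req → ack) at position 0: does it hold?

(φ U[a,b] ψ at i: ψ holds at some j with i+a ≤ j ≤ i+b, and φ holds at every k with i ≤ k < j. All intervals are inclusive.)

True

Need some j in [0,2] with (¬req → ack), and (¬req ∨ busy) at every k in [0,j-1].
  j=0: (¬req → ack) holds; no prefix to check → satisfied.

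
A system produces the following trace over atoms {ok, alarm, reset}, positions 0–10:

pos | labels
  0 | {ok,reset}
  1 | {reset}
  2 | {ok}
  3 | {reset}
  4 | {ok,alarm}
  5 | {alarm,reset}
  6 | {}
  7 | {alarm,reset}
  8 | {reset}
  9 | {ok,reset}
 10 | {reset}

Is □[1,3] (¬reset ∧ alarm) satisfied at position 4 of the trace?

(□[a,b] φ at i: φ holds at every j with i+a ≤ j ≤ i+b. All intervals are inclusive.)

Check (¬reset ∧ alarm) at every j in [5,7]:
  j=5: false
  j=6: false
  j=7: false
Fails at j=5 → formula fails.

Does not hold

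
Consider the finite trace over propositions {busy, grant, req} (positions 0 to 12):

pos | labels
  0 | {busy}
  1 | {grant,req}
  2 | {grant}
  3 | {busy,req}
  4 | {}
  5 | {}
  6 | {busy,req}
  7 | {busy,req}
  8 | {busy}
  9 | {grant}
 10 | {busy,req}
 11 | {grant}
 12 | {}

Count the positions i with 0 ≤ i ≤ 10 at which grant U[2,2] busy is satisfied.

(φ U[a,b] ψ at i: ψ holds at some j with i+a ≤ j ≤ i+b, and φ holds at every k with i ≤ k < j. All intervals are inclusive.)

1

Evaluate at each i in [0,10]:
  i=0: ✗ (no rhs in [2,2])
  i=1: ✓ (rhs at j=3; lhs holds on [1,2])
  i=2: ✗ (no rhs in [4,4])
  i=3: ✗ (no rhs in [5,5])
  i=4: ✗ (lhs fails at k=4 before rhs at j=6)
  i=5: ✗ (lhs fails at k=5 before rhs at j=7)
  i=6: ✗ (lhs fails at k=6 before rhs at j=8)
  i=7: ✗ (no rhs in [9,9])
  i=8: ✗ (lhs fails at k=8 before rhs at j=10)
  i=9: ✗ (no rhs in [11,11])
  i=10: ✗ (no rhs in [12,12])
Positions where it holds: {1} → 1.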